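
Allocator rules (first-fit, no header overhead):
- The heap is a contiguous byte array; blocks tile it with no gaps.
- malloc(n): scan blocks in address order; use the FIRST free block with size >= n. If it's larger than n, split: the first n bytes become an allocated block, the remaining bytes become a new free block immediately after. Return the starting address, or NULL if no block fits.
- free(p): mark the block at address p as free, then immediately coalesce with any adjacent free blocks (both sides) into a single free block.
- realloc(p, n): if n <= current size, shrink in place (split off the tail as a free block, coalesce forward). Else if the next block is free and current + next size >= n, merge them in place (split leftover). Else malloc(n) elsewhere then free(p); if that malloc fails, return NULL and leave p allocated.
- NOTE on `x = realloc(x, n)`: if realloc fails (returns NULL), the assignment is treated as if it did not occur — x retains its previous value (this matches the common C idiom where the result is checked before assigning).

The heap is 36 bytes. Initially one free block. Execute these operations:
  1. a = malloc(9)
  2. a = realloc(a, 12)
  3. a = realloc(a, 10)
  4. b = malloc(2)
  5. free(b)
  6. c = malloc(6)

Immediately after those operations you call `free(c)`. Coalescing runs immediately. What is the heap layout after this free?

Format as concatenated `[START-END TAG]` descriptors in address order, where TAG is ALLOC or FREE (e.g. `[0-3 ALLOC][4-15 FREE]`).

Op 1: a = malloc(9) -> a = 0; heap: [0-8 ALLOC][9-35 FREE]
Op 2: a = realloc(a, 12) -> a = 0; heap: [0-11 ALLOC][12-35 FREE]
Op 3: a = realloc(a, 10) -> a = 0; heap: [0-9 ALLOC][10-35 FREE]
Op 4: b = malloc(2) -> b = 10; heap: [0-9 ALLOC][10-11 ALLOC][12-35 FREE]
Op 5: free(b) -> (freed b); heap: [0-9 ALLOC][10-35 FREE]
Op 6: c = malloc(6) -> c = 10; heap: [0-9 ALLOC][10-15 ALLOC][16-35 FREE]
free(c): c = 10 -> block [10-15 ALLOC]; mark free, coalesce with adjacent free neighbors -> [0-9 ALLOC][10-35 FREE]

Answer: [0-9 ALLOC][10-35 FREE]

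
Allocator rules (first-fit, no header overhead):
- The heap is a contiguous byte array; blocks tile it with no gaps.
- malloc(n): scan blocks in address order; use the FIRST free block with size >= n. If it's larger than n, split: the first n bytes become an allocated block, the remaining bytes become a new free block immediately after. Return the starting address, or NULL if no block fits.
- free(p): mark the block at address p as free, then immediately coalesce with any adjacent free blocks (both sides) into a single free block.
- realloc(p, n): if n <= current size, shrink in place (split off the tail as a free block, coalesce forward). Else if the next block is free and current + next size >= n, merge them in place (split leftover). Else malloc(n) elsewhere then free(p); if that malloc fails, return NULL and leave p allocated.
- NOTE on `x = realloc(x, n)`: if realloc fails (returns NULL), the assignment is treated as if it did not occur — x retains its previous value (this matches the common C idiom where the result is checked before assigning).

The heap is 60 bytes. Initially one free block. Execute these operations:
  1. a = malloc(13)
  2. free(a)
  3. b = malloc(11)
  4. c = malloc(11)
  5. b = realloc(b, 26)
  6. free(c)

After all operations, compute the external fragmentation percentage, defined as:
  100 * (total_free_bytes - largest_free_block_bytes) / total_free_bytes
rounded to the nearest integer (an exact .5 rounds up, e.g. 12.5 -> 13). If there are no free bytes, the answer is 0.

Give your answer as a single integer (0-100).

Answer: 35

Derivation:
Op 1: a = malloc(13) -> a = 0; heap: [0-12 ALLOC][13-59 FREE]
Op 2: free(a) -> (freed a); heap: [0-59 FREE]
Op 3: b = malloc(11) -> b = 0; heap: [0-10 ALLOC][11-59 FREE]
Op 4: c = malloc(11) -> c = 11; heap: [0-10 ALLOC][11-21 ALLOC][22-59 FREE]
Op 5: b = realloc(b, 26) -> b = 22; heap: [0-10 FREE][11-21 ALLOC][22-47 ALLOC][48-59 FREE]
Op 6: free(c) -> (freed c); heap: [0-21 FREE][22-47 ALLOC][48-59 FREE]
Free blocks: [22 12] total_free=34 largest=22 -> 100*(34-22)/34 = 1200/34 ≈ 35.294 -> rounds to 35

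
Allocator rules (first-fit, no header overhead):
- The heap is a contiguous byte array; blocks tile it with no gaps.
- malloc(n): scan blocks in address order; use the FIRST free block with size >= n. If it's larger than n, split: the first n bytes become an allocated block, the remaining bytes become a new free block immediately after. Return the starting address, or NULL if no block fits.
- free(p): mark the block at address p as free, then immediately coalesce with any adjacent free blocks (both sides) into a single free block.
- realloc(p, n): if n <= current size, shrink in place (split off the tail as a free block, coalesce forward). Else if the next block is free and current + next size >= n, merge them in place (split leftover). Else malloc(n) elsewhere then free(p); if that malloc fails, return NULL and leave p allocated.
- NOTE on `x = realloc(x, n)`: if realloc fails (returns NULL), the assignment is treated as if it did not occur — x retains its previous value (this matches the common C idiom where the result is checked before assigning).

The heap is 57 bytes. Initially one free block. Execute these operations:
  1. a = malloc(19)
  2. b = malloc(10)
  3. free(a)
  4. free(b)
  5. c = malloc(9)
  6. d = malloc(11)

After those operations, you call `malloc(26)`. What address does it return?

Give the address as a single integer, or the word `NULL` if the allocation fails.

Answer: 20

Derivation:
Op 1: a = malloc(19) -> a = 0; heap: [0-18 ALLOC][19-56 FREE]
Op 2: b = malloc(10) -> b = 19; heap: [0-18 ALLOC][19-28 ALLOC][29-56 FREE]
Op 3: free(a) -> (freed a); heap: [0-18 FREE][19-28 ALLOC][29-56 FREE]
Op 4: free(b) -> (freed b); heap: [0-56 FREE]
Op 5: c = malloc(9) -> c = 0; heap: [0-8 ALLOC][9-56 FREE]
Op 6: d = malloc(11) -> d = 9; heap: [0-8 ALLOC][9-19 ALLOC][20-56 FREE]
malloc(26): first-fit scan over [0-8 ALLOC][9-19 ALLOC][20-56 FREE] -> 20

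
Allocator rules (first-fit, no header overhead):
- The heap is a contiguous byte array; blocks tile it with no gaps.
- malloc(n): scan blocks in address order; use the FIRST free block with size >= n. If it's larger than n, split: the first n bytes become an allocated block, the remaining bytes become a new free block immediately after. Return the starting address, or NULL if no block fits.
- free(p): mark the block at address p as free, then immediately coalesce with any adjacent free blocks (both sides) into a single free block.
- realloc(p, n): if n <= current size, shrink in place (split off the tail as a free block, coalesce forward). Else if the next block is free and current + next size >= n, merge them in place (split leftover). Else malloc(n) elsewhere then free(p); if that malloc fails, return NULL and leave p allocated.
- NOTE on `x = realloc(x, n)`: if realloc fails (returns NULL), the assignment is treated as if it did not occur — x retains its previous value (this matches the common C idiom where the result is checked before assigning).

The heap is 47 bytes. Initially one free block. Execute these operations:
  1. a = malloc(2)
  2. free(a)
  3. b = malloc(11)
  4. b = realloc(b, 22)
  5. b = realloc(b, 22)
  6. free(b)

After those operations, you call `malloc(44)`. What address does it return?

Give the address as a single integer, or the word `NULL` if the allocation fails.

Op 1: a = malloc(2) -> a = 0; heap: [0-1 ALLOC][2-46 FREE]
Op 2: free(a) -> (freed a); heap: [0-46 FREE]
Op 3: b = malloc(11) -> b = 0; heap: [0-10 ALLOC][11-46 FREE]
Op 4: b = realloc(b, 22) -> b = 0; heap: [0-21 ALLOC][22-46 FREE]
Op 5: b = realloc(b, 22) -> b = 0; heap: [0-21 ALLOC][22-46 FREE]
Op 6: free(b) -> (freed b); heap: [0-46 FREE]
malloc(44): first-fit scan over [0-46 FREE] -> 0

Answer: 0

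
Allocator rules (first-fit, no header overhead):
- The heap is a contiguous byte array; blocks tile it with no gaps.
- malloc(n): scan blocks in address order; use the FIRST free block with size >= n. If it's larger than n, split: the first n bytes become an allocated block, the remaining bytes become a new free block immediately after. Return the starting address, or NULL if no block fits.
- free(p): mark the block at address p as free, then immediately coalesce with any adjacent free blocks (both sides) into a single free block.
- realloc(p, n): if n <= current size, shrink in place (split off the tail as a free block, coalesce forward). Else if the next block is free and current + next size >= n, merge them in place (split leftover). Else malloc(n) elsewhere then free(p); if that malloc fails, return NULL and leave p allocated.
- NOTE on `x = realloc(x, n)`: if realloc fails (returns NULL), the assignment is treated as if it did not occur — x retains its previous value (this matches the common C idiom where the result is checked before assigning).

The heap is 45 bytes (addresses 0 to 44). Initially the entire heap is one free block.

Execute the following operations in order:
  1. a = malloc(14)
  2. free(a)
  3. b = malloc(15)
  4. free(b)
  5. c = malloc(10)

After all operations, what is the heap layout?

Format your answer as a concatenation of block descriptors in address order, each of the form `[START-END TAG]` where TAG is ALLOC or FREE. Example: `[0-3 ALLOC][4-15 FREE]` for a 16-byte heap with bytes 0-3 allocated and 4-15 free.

Op 1: a = malloc(14) -> a = 0; heap: [0-13 ALLOC][14-44 FREE]
Op 2: free(a) -> (freed a); heap: [0-44 FREE]
Op 3: b = malloc(15) -> b = 0; heap: [0-14 ALLOC][15-44 FREE]
Op 4: free(b) -> (freed b); heap: [0-44 FREE]
Op 5: c = malloc(10) -> c = 0; heap: [0-9 ALLOC][10-44 FREE]

Answer: [0-9 ALLOC][10-44 FREE]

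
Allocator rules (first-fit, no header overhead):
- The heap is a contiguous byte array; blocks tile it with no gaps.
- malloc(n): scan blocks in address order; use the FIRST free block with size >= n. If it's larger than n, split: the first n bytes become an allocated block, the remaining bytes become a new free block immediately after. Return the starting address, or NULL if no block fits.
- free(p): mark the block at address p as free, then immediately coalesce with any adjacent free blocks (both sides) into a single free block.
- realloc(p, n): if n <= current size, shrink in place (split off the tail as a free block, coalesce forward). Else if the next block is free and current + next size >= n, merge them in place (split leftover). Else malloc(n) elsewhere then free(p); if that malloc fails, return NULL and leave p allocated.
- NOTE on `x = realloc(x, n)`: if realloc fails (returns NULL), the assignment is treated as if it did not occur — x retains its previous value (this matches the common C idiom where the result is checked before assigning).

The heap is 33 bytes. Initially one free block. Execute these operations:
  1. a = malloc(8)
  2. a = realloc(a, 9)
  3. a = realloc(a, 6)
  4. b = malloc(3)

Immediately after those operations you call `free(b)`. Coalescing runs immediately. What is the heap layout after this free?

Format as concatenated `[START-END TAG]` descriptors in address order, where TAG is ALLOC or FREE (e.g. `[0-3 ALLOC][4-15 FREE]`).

Answer: [0-5 ALLOC][6-32 FREE]

Derivation:
Op 1: a = malloc(8) -> a = 0; heap: [0-7 ALLOC][8-32 FREE]
Op 2: a = realloc(a, 9) -> a = 0; heap: [0-8 ALLOC][9-32 FREE]
Op 3: a = realloc(a, 6) -> a = 0; heap: [0-5 ALLOC][6-32 FREE]
Op 4: b = malloc(3) -> b = 6; heap: [0-5 ALLOC][6-8 ALLOC][9-32 FREE]
free(b): b = 6 -> block [6-8 ALLOC]; mark free, coalesce with adjacent free neighbors -> [0-5 ALLOC][6-32 FREE]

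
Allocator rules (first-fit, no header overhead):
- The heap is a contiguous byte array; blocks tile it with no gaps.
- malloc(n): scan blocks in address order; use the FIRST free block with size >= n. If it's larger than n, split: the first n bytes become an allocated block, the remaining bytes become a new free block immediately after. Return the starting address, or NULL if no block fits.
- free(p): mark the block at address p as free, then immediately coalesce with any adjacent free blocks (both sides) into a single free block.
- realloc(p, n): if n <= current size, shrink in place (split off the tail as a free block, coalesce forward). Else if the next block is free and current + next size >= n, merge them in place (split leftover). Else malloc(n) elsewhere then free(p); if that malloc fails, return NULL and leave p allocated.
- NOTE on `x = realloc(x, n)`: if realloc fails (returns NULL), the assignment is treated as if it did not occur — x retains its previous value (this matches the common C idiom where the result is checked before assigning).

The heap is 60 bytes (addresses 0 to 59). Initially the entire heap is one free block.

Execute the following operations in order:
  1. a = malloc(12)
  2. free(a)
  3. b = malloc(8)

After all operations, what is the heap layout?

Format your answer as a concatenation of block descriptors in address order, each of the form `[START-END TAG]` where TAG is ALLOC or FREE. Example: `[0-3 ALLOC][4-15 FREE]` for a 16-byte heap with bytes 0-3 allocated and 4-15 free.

Op 1: a = malloc(12) -> a = 0; heap: [0-11 ALLOC][12-59 FREE]
Op 2: free(a) -> (freed a); heap: [0-59 FREE]
Op 3: b = malloc(8) -> b = 0; heap: [0-7 ALLOC][8-59 FREE]

Answer: [0-7 ALLOC][8-59 FREE]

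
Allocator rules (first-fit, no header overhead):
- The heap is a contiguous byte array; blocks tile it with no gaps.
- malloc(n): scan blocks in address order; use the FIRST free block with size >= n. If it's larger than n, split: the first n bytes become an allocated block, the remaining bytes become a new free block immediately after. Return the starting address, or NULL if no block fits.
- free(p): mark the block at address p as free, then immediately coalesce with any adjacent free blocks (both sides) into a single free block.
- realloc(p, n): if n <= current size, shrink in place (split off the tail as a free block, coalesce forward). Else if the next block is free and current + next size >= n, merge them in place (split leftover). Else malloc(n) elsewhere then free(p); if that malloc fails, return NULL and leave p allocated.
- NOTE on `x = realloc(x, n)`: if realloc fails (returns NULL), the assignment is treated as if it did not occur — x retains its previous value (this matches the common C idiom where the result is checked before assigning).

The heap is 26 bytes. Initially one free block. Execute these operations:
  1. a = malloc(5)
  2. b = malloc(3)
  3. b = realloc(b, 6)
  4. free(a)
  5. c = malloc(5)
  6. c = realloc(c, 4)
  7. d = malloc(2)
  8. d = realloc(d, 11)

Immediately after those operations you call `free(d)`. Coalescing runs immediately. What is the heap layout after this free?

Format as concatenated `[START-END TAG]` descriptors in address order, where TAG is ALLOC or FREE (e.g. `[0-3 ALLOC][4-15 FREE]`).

Op 1: a = malloc(5) -> a = 0; heap: [0-4 ALLOC][5-25 FREE]
Op 2: b = malloc(3) -> b = 5; heap: [0-4 ALLOC][5-7 ALLOC][8-25 FREE]
Op 3: b = realloc(b, 6) -> b = 5; heap: [0-4 ALLOC][5-10 ALLOC][11-25 FREE]
Op 4: free(a) -> (freed a); heap: [0-4 FREE][5-10 ALLOC][11-25 FREE]
Op 5: c = malloc(5) -> c = 0; heap: [0-4 ALLOC][5-10 ALLOC][11-25 FREE]
Op 6: c = realloc(c, 4) -> c = 0; heap: [0-3 ALLOC][4-4 FREE][5-10 ALLOC][11-25 FREE]
Op 7: d = malloc(2) -> d = 11; heap: [0-3 ALLOC][4-4 FREE][5-10 ALLOC][11-12 ALLOC][13-25 FREE]
Op 8: d = realloc(d, 11) -> d = 11; heap: [0-3 ALLOC][4-4 FREE][5-10 ALLOC][11-21 ALLOC][22-25 FREE]
free(d): d = 11 -> block [11-21 ALLOC]; mark free, coalesce with adjacent free neighbors -> [0-3 ALLOC][4-4 FREE][5-10 ALLOC][11-25 FREE]

Answer: [0-3 ALLOC][4-4 FREE][5-10 ALLOC][11-25 FREE]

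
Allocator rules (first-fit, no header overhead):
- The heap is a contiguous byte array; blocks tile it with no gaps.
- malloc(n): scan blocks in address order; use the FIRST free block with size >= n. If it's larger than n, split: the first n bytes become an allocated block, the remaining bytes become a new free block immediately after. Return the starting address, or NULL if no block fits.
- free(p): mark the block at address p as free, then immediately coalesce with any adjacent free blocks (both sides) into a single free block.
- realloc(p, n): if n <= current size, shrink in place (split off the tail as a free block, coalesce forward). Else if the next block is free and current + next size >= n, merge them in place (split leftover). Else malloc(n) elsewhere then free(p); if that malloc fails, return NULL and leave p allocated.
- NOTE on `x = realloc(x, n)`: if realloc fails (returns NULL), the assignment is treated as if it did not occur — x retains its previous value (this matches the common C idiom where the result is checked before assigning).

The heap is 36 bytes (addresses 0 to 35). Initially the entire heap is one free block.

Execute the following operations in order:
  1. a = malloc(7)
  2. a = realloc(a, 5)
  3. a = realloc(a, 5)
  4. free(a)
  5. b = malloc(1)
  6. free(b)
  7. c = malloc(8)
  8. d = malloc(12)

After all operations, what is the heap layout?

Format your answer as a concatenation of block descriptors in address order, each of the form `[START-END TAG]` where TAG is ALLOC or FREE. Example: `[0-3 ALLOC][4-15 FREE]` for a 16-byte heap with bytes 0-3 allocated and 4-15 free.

Op 1: a = malloc(7) -> a = 0; heap: [0-6 ALLOC][7-35 FREE]
Op 2: a = realloc(a, 5) -> a = 0; heap: [0-4 ALLOC][5-35 FREE]
Op 3: a = realloc(a, 5) -> a = 0; heap: [0-4 ALLOC][5-35 FREE]
Op 4: free(a) -> (freed a); heap: [0-35 FREE]
Op 5: b = malloc(1) -> b = 0; heap: [0-0 ALLOC][1-35 FREE]
Op 6: free(b) -> (freed b); heap: [0-35 FREE]
Op 7: c = malloc(8) -> c = 0; heap: [0-7 ALLOC][8-35 FREE]
Op 8: d = malloc(12) -> d = 8; heap: [0-7 ALLOC][8-19 ALLOC][20-35 FREE]

Answer: [0-7 ALLOC][8-19 ALLOC][20-35 FREE]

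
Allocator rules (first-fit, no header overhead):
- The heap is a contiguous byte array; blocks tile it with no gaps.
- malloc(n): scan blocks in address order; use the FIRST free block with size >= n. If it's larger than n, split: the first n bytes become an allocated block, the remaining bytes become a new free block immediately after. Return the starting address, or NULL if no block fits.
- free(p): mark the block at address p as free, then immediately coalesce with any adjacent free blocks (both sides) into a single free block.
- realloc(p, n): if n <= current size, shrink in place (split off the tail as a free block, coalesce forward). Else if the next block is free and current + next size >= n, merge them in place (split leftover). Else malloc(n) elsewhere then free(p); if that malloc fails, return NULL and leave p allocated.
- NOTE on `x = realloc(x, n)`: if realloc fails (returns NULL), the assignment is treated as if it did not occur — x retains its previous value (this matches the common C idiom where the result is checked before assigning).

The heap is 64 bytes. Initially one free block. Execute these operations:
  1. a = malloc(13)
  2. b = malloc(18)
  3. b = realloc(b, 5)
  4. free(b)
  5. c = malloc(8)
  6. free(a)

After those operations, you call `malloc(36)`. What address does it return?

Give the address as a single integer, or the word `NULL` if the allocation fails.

Answer: 21

Derivation:
Op 1: a = malloc(13) -> a = 0; heap: [0-12 ALLOC][13-63 FREE]
Op 2: b = malloc(18) -> b = 13; heap: [0-12 ALLOC][13-30 ALLOC][31-63 FREE]
Op 3: b = realloc(b, 5) -> b = 13; heap: [0-12 ALLOC][13-17 ALLOC][18-63 FREE]
Op 4: free(b) -> (freed b); heap: [0-12 ALLOC][13-63 FREE]
Op 5: c = malloc(8) -> c = 13; heap: [0-12 ALLOC][13-20 ALLOC][21-63 FREE]
Op 6: free(a) -> (freed a); heap: [0-12 FREE][13-20 ALLOC][21-63 FREE]
malloc(36): first-fit scan over [0-12 FREE][13-20 ALLOC][21-63 FREE] -> 21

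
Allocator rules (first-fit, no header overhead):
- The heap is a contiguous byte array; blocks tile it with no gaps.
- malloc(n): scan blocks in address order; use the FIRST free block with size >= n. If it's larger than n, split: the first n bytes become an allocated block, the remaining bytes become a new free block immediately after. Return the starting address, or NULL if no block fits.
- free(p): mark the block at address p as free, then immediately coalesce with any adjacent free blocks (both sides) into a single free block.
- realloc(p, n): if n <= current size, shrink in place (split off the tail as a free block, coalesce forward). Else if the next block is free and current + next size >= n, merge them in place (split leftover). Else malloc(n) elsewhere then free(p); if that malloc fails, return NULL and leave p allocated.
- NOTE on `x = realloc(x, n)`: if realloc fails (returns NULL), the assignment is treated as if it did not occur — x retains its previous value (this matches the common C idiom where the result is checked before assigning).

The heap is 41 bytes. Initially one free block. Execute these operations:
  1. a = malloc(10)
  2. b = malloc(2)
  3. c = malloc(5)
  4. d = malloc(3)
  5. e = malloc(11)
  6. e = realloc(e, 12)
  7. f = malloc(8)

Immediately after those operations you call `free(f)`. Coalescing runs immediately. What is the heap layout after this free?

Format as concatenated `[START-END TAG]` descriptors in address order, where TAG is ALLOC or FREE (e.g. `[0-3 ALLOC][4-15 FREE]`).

Answer: [0-9 ALLOC][10-11 ALLOC][12-16 ALLOC][17-19 ALLOC][20-31 ALLOC][32-40 FREE]

Derivation:
Op 1: a = malloc(10) -> a = 0; heap: [0-9 ALLOC][10-40 FREE]
Op 2: b = malloc(2) -> b = 10; heap: [0-9 ALLOC][10-11 ALLOC][12-40 FREE]
Op 3: c = malloc(5) -> c = 12; heap: [0-9 ALLOC][10-11 ALLOC][12-16 ALLOC][17-40 FREE]
Op 4: d = malloc(3) -> d = 17; heap: [0-9 ALLOC][10-11 ALLOC][12-16 ALLOC][17-19 ALLOC][20-40 FREE]
Op 5: e = malloc(11) -> e = 20; heap: [0-9 ALLOC][10-11 ALLOC][12-16 ALLOC][17-19 ALLOC][20-30 ALLOC][31-40 FREE]
Op 6: e = realloc(e, 12) -> e = 20; heap: [0-9 ALLOC][10-11 ALLOC][12-16 ALLOC][17-19 ALLOC][20-31 ALLOC][32-40 FREE]
Op 7: f = malloc(8) -> f = 32; heap: [0-9 ALLOC][10-11 ALLOC][12-16 ALLOC][17-19 ALLOC][20-31 ALLOC][32-39 ALLOC][40-40 FREE]
free(f): f = 32 -> block [32-39 ALLOC]; mark free, coalesce with adjacent free neighbors -> [0-9 ALLOC][10-11 ALLOC][12-16 ALLOC][17-19 ALLOC][20-31 ALLOC][32-40 FREE]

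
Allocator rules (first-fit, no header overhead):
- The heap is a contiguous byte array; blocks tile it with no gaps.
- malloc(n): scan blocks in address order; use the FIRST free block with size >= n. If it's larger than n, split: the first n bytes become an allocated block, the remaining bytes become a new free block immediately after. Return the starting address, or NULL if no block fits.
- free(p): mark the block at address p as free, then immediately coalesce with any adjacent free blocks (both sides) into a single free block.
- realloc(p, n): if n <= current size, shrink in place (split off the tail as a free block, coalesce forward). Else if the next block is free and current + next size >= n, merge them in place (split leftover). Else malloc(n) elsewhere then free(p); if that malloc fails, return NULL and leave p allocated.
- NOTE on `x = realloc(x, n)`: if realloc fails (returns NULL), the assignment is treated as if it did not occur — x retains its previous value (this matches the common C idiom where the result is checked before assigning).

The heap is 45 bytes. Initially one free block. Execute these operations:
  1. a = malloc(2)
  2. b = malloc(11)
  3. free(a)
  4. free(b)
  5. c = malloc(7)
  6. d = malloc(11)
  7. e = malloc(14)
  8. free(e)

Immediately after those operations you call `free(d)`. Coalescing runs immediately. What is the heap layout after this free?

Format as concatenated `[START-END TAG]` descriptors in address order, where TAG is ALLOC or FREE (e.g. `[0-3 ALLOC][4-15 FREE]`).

Op 1: a = malloc(2) -> a = 0; heap: [0-1 ALLOC][2-44 FREE]
Op 2: b = malloc(11) -> b = 2; heap: [0-1 ALLOC][2-12 ALLOC][13-44 FREE]
Op 3: free(a) -> (freed a); heap: [0-1 FREE][2-12 ALLOC][13-44 FREE]
Op 4: free(b) -> (freed b); heap: [0-44 FREE]
Op 5: c = malloc(7) -> c = 0; heap: [0-6 ALLOC][7-44 FREE]
Op 6: d = malloc(11) -> d = 7; heap: [0-6 ALLOC][7-17 ALLOC][18-44 FREE]
Op 7: e = malloc(14) -> e = 18; heap: [0-6 ALLOC][7-17 ALLOC][18-31 ALLOC][32-44 FREE]
Op 8: free(e) -> (freed e); heap: [0-6 ALLOC][7-17 ALLOC][18-44 FREE]
free(d): d = 7 -> block [7-17 ALLOC]; mark free, coalesce with adjacent free neighbors -> [0-6 ALLOC][7-44 FREE]

Answer: [0-6 ALLOC][7-44 FREE]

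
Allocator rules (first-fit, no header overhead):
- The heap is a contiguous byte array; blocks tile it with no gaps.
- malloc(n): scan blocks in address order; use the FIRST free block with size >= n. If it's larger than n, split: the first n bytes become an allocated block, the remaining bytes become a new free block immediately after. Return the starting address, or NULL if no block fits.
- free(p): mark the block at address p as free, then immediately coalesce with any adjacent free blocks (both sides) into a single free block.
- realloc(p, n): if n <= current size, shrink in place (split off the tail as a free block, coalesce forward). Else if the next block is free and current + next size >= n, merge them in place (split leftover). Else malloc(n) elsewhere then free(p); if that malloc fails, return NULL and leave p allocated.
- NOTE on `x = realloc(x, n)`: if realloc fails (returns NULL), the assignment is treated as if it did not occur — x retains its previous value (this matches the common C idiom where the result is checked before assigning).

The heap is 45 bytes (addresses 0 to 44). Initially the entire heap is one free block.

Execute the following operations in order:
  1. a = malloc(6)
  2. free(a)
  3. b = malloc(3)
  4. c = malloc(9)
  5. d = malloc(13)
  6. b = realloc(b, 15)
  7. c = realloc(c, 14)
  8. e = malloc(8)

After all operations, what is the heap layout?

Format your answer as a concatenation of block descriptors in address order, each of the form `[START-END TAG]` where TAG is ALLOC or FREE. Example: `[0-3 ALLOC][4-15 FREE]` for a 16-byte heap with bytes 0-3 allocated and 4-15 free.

Op 1: a = malloc(6) -> a = 0; heap: [0-5 ALLOC][6-44 FREE]
Op 2: free(a) -> (freed a); heap: [0-44 FREE]
Op 3: b = malloc(3) -> b = 0; heap: [0-2 ALLOC][3-44 FREE]
Op 4: c = malloc(9) -> c = 3; heap: [0-2 ALLOC][3-11 ALLOC][12-44 FREE]
Op 5: d = malloc(13) -> d = 12; heap: [0-2 ALLOC][3-11 ALLOC][12-24 ALLOC][25-44 FREE]
Op 6: b = realloc(b, 15) -> b = 25; heap: [0-2 FREE][3-11 ALLOC][12-24 ALLOC][25-39 ALLOC][40-44 FREE]
Op 7: c = realloc(c, 14) -> NULL (c unchanged); heap: [0-2 FREE][3-11 ALLOC][12-24 ALLOC][25-39 ALLOC][40-44 FREE]
Op 8: e = malloc(8) -> e = NULL; heap: [0-2 FREE][3-11 ALLOC][12-24 ALLOC][25-39 ALLOC][40-44 FREE]

Answer: [0-2 FREE][3-11 ALLOC][12-24 ALLOC][25-39 ALLOC][40-44 FREE]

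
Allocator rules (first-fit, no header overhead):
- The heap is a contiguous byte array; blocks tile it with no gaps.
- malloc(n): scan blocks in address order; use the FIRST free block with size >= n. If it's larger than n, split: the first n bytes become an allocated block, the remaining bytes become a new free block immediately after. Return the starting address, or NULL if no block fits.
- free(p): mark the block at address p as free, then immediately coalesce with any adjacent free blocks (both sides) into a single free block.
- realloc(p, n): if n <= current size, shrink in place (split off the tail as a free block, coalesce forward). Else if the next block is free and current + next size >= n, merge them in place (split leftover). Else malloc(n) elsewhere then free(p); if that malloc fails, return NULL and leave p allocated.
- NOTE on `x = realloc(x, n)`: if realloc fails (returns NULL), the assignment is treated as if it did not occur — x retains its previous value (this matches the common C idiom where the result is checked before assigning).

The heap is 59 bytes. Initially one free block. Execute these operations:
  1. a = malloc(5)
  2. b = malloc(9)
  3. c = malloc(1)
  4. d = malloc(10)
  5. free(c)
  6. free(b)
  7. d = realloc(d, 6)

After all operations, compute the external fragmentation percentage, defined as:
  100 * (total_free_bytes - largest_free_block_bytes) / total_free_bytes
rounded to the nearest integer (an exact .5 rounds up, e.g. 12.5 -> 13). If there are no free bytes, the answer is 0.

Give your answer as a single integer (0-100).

Op 1: a = malloc(5) -> a = 0; heap: [0-4 ALLOC][5-58 FREE]
Op 2: b = malloc(9) -> b = 5; heap: [0-4 ALLOC][5-13 ALLOC][14-58 FREE]
Op 3: c = malloc(1) -> c = 14; heap: [0-4 ALLOC][5-13 ALLOC][14-14 ALLOC][15-58 FREE]
Op 4: d = malloc(10) -> d = 15; heap: [0-4 ALLOC][5-13 ALLOC][14-14 ALLOC][15-24 ALLOC][25-58 FREE]
Op 5: free(c) -> (freed c); heap: [0-4 ALLOC][5-13 ALLOC][14-14 FREE][15-24 ALLOC][25-58 FREE]
Op 6: free(b) -> (freed b); heap: [0-4 ALLOC][5-14 FREE][15-24 ALLOC][25-58 FREE]
Op 7: d = realloc(d, 6) -> d = 15; heap: [0-4 ALLOC][5-14 FREE][15-20 ALLOC][21-58 FREE]
Free blocks: [10 38] total_free=48 largest=38 -> 100*(48-38)/48 = 1000/48 ≈ 20.833 -> rounds to 21

Answer: 21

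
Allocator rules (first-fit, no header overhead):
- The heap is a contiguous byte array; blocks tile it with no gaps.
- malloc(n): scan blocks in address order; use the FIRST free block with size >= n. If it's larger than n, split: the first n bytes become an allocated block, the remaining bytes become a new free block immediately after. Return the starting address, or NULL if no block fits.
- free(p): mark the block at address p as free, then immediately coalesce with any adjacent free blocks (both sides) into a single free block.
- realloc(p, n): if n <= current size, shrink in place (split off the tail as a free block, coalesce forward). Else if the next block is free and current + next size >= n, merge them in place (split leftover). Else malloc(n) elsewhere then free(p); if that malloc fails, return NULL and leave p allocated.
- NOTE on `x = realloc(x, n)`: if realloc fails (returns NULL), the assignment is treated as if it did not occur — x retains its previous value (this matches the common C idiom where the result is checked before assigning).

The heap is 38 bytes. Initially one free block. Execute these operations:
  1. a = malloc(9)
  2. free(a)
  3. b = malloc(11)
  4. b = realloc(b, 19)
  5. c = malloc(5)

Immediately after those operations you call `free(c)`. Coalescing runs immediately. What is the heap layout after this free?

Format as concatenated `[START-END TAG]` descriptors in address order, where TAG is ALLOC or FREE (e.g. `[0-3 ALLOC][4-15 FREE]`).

Answer: [0-18 ALLOC][19-37 FREE]

Derivation:
Op 1: a = malloc(9) -> a = 0; heap: [0-8 ALLOC][9-37 FREE]
Op 2: free(a) -> (freed a); heap: [0-37 FREE]
Op 3: b = malloc(11) -> b = 0; heap: [0-10 ALLOC][11-37 FREE]
Op 4: b = realloc(b, 19) -> b = 0; heap: [0-18 ALLOC][19-37 FREE]
Op 5: c = malloc(5) -> c = 19; heap: [0-18 ALLOC][19-23 ALLOC][24-37 FREE]
free(c): c = 19 -> block [19-23 ALLOC]; mark free, coalesce with adjacent free neighbors -> [0-18 ALLOC][19-37 FREE]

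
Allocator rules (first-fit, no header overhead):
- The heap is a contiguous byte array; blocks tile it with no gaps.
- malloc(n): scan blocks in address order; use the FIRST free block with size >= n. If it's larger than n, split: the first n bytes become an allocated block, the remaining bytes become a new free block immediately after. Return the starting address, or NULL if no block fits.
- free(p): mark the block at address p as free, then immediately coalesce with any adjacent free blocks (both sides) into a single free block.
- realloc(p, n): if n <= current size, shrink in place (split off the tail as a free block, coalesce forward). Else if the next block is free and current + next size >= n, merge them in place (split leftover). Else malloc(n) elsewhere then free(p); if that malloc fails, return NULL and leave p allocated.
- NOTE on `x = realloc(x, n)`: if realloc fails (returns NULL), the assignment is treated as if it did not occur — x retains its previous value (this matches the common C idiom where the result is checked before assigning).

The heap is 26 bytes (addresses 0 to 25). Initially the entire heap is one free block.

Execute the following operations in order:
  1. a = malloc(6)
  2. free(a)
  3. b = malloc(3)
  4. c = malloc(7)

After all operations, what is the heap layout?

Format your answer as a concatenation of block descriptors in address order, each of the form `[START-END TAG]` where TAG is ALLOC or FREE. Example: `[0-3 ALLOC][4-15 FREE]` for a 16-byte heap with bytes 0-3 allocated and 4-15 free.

Answer: [0-2 ALLOC][3-9 ALLOC][10-25 FREE]

Derivation:
Op 1: a = malloc(6) -> a = 0; heap: [0-5 ALLOC][6-25 FREE]
Op 2: free(a) -> (freed a); heap: [0-25 FREE]
Op 3: b = malloc(3) -> b = 0; heap: [0-2 ALLOC][3-25 FREE]
Op 4: c = malloc(7) -> c = 3; heap: [0-2 ALLOC][3-9 ALLOC][10-25 FREE]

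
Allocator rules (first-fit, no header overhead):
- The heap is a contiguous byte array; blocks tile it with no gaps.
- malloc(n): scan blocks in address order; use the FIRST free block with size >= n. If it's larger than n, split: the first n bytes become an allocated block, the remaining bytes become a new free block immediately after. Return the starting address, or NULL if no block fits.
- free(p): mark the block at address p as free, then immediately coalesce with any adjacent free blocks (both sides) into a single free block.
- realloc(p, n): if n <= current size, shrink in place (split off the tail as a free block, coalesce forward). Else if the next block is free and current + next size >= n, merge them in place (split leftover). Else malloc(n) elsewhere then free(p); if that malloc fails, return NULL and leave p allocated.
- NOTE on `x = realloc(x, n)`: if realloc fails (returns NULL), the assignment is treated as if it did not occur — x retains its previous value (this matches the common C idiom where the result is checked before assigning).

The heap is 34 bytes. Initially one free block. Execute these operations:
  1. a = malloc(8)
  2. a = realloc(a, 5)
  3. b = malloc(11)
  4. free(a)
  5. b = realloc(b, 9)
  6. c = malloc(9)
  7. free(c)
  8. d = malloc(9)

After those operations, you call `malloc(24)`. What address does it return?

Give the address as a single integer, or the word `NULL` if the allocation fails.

Op 1: a = malloc(8) -> a = 0; heap: [0-7 ALLOC][8-33 FREE]
Op 2: a = realloc(a, 5) -> a = 0; heap: [0-4 ALLOC][5-33 FREE]
Op 3: b = malloc(11) -> b = 5; heap: [0-4 ALLOC][5-15 ALLOC][16-33 FREE]
Op 4: free(a) -> (freed a); heap: [0-4 FREE][5-15 ALLOC][16-33 FREE]
Op 5: b = realloc(b, 9) -> b = 5; heap: [0-4 FREE][5-13 ALLOC][14-33 FREE]
Op 6: c = malloc(9) -> c = 14; heap: [0-4 FREE][5-13 ALLOC][14-22 ALLOC][23-33 FREE]
Op 7: free(c) -> (freed c); heap: [0-4 FREE][5-13 ALLOC][14-33 FREE]
Op 8: d = malloc(9) -> d = 14; heap: [0-4 FREE][5-13 ALLOC][14-22 ALLOC][23-33 FREE]
malloc(24): first-fit scan over [0-4 FREE][5-13 ALLOC][14-22 ALLOC][23-33 FREE] -> NULL

Answer: NULL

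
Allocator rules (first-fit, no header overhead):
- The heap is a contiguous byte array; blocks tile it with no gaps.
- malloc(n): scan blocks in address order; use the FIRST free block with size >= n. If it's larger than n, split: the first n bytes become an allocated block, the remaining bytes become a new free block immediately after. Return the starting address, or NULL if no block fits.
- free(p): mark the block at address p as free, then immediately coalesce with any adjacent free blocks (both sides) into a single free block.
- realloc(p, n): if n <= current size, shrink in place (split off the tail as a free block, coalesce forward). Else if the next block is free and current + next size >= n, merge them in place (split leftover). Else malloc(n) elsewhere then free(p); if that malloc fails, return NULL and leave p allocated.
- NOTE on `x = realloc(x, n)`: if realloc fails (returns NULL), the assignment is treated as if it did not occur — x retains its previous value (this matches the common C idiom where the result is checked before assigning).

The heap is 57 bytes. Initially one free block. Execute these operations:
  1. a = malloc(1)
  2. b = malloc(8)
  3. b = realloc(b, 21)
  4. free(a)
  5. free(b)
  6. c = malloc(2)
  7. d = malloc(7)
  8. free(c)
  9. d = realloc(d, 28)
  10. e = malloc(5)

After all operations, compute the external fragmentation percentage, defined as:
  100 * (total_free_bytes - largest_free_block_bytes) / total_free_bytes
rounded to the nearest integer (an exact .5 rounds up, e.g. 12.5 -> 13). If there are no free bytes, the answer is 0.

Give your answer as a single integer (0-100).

Op 1: a = malloc(1) -> a = 0; heap: [0-0 ALLOC][1-56 FREE]
Op 2: b = malloc(8) -> b = 1; heap: [0-0 ALLOC][1-8 ALLOC][9-56 FREE]
Op 3: b = realloc(b, 21) -> b = 1; heap: [0-0 ALLOC][1-21 ALLOC][22-56 FREE]
Op 4: free(a) -> (freed a); heap: [0-0 FREE][1-21 ALLOC][22-56 FREE]
Op 5: free(b) -> (freed b); heap: [0-56 FREE]
Op 6: c = malloc(2) -> c = 0; heap: [0-1 ALLOC][2-56 FREE]
Op 7: d = malloc(7) -> d = 2; heap: [0-1 ALLOC][2-8 ALLOC][9-56 FREE]
Op 8: free(c) -> (freed c); heap: [0-1 FREE][2-8 ALLOC][9-56 FREE]
Op 9: d = realloc(d, 28) -> d = 2; heap: [0-1 FREE][2-29 ALLOC][30-56 FREE]
Op 10: e = malloc(5) -> e = 30; heap: [0-1 FREE][2-29 ALLOC][30-34 ALLOC][35-56 FREE]
Free blocks: [2 22] total_free=24 largest=22 -> 100*(24-22)/24 = 200/24 ≈ 8.333 -> rounds to 8

Answer: 8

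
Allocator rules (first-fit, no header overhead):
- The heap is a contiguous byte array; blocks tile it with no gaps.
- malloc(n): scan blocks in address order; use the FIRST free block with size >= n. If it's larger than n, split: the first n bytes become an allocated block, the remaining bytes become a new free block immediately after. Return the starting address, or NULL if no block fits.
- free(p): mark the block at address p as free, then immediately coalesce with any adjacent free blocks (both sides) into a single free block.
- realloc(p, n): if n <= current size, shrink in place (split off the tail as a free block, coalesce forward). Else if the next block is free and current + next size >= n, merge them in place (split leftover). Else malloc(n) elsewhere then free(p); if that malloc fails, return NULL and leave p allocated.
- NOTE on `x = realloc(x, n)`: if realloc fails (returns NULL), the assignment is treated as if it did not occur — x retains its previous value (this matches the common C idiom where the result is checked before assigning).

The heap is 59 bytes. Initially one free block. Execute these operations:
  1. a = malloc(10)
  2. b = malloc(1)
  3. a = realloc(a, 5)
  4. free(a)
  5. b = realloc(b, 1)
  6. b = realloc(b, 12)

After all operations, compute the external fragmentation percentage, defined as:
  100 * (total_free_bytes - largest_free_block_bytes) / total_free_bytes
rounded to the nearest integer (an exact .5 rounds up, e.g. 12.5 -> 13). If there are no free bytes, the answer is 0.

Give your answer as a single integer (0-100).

Op 1: a = malloc(10) -> a = 0; heap: [0-9 ALLOC][10-58 FREE]
Op 2: b = malloc(1) -> b = 10; heap: [0-9 ALLOC][10-10 ALLOC][11-58 FREE]
Op 3: a = realloc(a, 5) -> a = 0; heap: [0-4 ALLOC][5-9 FREE][10-10 ALLOC][11-58 FREE]
Op 4: free(a) -> (freed a); heap: [0-9 FREE][10-10 ALLOC][11-58 FREE]
Op 5: b = realloc(b, 1) -> b = 10; heap: [0-9 FREE][10-10 ALLOC][11-58 FREE]
Op 6: b = realloc(b, 12) -> b = 10; heap: [0-9 FREE][10-21 ALLOC][22-58 FREE]
Free blocks: [10 37] total_free=47 largest=37 -> 100*(47-37)/47 = 1000/47 ≈ 21.277 -> rounds to 21

Answer: 21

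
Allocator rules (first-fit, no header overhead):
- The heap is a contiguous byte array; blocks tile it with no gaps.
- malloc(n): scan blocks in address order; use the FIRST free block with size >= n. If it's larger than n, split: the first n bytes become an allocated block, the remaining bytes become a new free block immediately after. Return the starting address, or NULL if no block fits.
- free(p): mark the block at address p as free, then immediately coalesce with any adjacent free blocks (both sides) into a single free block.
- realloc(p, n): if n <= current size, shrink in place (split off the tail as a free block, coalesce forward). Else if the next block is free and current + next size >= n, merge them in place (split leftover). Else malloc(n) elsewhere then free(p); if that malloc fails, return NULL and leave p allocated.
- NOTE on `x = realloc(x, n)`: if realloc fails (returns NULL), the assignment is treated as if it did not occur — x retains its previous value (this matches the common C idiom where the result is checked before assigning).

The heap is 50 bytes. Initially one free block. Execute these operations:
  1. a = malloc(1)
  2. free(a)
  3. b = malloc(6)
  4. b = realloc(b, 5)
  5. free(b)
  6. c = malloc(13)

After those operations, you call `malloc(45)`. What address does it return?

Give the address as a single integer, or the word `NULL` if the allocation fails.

Answer: NULL

Derivation:
Op 1: a = malloc(1) -> a = 0; heap: [0-0 ALLOC][1-49 FREE]
Op 2: free(a) -> (freed a); heap: [0-49 FREE]
Op 3: b = malloc(6) -> b = 0; heap: [0-5 ALLOC][6-49 FREE]
Op 4: b = realloc(b, 5) -> b = 0; heap: [0-4 ALLOC][5-49 FREE]
Op 5: free(b) -> (freed b); heap: [0-49 FREE]
Op 6: c = malloc(13) -> c = 0; heap: [0-12 ALLOC][13-49 FREE]
malloc(45): first-fit scan over [0-12 ALLOC][13-49 FREE] -> NULL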